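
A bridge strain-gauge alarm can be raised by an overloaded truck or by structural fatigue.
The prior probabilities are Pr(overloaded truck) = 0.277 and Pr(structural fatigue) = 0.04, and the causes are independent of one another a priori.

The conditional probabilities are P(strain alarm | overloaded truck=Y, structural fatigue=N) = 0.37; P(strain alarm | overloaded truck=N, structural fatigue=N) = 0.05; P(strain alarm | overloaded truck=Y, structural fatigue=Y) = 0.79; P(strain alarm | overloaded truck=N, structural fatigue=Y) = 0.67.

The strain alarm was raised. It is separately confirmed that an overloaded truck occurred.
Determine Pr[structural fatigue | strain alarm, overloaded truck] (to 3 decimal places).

Numerator (weight on configurations with structural fatigue): 0.79*0.04 = 0.031600
The normalizing constant is 0.37*0.96 + 0.79*0.04 = 0.386800
P(structural fatigue | strain alarm, overloaded truck) = 0.031600/0.386800 ≈ 0.082

Pr[structural fatigue | strain alarm, overloaded truck] ≈ 0.082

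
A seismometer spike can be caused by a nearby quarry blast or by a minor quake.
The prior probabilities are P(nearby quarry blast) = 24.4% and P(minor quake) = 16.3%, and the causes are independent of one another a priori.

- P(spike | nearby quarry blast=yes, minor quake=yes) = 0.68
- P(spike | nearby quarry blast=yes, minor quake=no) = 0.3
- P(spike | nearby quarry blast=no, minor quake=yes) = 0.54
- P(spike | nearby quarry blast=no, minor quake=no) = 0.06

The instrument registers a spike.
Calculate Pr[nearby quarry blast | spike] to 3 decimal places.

Pr[nearby quarry blast | spike] ≈ 0.458

Numerator (weight on configurations with nearby quarry blast): 0.061268 + 0.027045 = 0.088313
The normalizing constant is 0.06×0.756×0.837 + 0.54×0.756×0.163 + 0.3×0.244×0.837 + 0.68×0.244×0.163 = 0.192822
P(nearby quarry blast | spike) = 0.088313/0.192822 ≈ 0.458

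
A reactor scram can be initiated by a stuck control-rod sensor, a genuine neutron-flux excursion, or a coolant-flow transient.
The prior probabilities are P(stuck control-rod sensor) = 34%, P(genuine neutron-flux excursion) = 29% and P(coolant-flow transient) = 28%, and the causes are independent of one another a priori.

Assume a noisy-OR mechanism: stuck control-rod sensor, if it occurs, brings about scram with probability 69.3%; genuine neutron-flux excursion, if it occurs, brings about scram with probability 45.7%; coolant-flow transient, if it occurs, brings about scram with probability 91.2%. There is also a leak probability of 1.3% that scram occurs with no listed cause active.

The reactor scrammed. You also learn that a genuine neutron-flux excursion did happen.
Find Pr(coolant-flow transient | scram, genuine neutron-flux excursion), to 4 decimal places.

Under noisy-OR, P(scram | causes) = 1 − (1−0.013)·∏(1−qᵢ) over the active causes.
Enumerate the 4 (stuck control-rod sensor, coolant-flow transient) configurations and weight by the priors:
  P(scram | genuine neutron-flux excursion) = 0.464059·0.66·0.72 + 0.952837·0.66·0.28 + 0.835466·0.34·0.72 + 0.985521·0.34·0.28
        = 0.220521 + 0.176084 + 0.204522 + 0.093822 = 0.694949
Configurations with coolant-flow transient contribute 0.269906, so
  P(coolant-flow transient | scram, genuine neutron-flux excursion) = 0.269906 / 0.694949 ≈ 0.3884

Pr(coolant-flow transient | scram, genuine neutron-flux excursion) ≈ 0.3884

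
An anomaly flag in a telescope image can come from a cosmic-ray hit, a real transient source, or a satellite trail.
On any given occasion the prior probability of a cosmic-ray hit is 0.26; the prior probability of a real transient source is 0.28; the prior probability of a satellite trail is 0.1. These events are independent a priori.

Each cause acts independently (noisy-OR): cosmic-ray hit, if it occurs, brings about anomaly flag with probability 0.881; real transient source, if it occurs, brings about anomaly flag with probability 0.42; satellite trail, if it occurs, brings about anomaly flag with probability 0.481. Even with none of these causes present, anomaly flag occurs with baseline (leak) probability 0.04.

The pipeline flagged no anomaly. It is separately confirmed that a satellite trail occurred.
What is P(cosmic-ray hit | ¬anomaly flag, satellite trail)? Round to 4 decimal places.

Under noisy-OR, P(anomaly flag | causes) = 1 − (1−0.04)·∏(1−qᵢ) over the active causes.
P(¬anomaly flag | satellite trail) = 0.49824*0.74*0.72 + 0.288979*0.74*0.28 + 0.059291*0.26*0.72 + 0.034389*0.26*0.28 = 0.265462 + 0.059876 + 0.011099 + 0.002504 = 0.338941
The cosmic-ray hit-present share is 0.011099 + 0.002504 = 0.013603.
So P(cosmic-ray hit | ¬anomaly flag, satellite trail) = 0.013603/0.338941 ≈ 0.0401.

P(cosmic-ray hit | ¬anomaly flag, satellite trail) ≈ 0.0401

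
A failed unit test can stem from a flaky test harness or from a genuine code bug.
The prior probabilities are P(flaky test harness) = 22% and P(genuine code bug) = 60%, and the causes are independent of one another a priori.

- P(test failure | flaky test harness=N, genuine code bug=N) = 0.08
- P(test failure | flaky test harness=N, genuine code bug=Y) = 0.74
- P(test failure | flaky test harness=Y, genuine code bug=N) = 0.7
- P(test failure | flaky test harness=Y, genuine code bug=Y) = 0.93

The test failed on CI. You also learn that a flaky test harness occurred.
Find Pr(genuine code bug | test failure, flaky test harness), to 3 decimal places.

Pr(genuine code bug | test failure, flaky test harness) ≈ 0.666

P(test failure | flaky test harness) = 0.7*0.4 + 0.93*0.6 = 0.280000 + 0.558000 = 0.838000
The genuine code bug-present share is 0.93*0.6 = 0.558000.
Hence the posterior is 0.558000/0.838000 ≈ 0.666.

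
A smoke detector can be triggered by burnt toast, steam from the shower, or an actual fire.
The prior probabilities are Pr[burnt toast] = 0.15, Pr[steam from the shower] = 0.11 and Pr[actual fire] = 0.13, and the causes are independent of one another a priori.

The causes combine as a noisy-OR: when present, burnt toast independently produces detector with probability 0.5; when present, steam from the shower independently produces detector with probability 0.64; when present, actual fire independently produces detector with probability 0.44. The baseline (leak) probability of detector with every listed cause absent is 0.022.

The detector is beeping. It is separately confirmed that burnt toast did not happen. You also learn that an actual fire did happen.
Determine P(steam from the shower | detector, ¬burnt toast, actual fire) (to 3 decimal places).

Under noisy-OR, P(detector | causes) = 1 − (1−0.022)·∏(1−qᵢ) over the active causes.
By total probability over both values of steam from the shower:
  P(detector | ¬burnt toast, actual fire) = 0.45232×0.89 + 0.802835×0.11
        = 0.402565 + 0.088312 = 0.490877
Configurations with steam from the shower contribute 0.088312, so
  P(steam from the shower | detector, ¬burnt toast, actual fire) = 0.088312 / 0.490877 ≈ 0.180

P(steam from the shower | detector, ¬burnt toast, actual fire) ≈ 0.180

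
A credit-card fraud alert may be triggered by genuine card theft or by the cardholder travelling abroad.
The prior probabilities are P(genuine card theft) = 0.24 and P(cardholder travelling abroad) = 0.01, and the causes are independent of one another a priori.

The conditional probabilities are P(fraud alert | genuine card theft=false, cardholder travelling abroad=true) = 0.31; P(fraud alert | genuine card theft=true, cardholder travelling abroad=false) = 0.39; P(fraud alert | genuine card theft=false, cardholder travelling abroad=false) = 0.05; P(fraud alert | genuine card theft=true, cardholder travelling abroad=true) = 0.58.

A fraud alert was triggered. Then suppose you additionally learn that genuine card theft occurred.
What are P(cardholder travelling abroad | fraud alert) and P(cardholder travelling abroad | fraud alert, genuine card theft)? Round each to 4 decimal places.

Enumerate the 4 (genuine card theft, cardholder travelling abroad) configurations and weight by the priors:
  P(fraud alert) = 0.05*0.76*0.99 + 0.31*0.76*0.01 + 0.39*0.24*0.99 + 0.58*0.24*0.01
        = 0.037620 + 0.002356 + 0.092664 + 0.001392 = 0.134032
The terms with cardholder travelling abroad present sum to 0.003748, so
  P(cardholder travelling abroad | fraud alert) = 0.003748 / 0.134032 ≈ 0.0280

Now also conditioning on genuine card theft=true:
Sum P(fraud alert|·) weighted by the priors over both values of cardholder travelling abroad:
  P(fraud alert | genuine card theft) = 0.39*0.99 + 0.58*0.01
        = 0.386100 + 0.005800 = 0.391900
The terms with cardholder travelling abroad present sum to 0.005800, so
  P(cardholder travelling abroad | fraud alert, genuine card theft) = 0.005800 / 0.391900 ≈ 0.0148
This is intercausal reasoning (explaining away): once genuine card theft accounts for the fraud alert, cardholder travelling abroad becomes less likely.

P(cardholder travelling abroad | fraud alert) ≈ 0.0280; P(cardholder travelling abroad | fraud alert, genuine card theft) ≈ 0.0148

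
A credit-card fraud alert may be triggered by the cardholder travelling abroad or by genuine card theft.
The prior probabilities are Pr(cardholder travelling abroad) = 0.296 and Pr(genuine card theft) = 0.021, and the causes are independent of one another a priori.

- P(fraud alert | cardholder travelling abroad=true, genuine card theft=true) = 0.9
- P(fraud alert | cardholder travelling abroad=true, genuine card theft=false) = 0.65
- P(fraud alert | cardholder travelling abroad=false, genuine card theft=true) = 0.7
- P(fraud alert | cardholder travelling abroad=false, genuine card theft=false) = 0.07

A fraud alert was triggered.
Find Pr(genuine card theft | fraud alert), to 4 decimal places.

Enumerate the 4 (cardholder travelling abroad, genuine card theft) configurations and weight by the priors:
  P(fraud alert) = 0.07*0.704*0.979 + 0.7*0.704*0.021 + 0.65*0.296*0.979 + 0.9*0.296*0.021
        = 0.048245 + 0.010349 + 0.188360 + 0.005594 = 0.252548
The terms with genuine card theft present sum to 0.015943, so
  P(genuine card theft | fraud alert) = 0.015943 / 0.252548 ≈ 0.0631

Pr(genuine card theft | fraud alert) ≈ 0.0631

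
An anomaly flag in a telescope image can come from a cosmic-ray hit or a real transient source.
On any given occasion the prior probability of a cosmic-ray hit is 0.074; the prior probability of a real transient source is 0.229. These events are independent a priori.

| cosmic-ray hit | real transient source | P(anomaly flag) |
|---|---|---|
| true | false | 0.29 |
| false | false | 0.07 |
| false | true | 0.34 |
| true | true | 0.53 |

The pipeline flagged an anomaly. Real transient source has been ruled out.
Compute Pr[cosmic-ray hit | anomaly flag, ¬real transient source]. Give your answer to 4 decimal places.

Pr[cosmic-ray hit | anomaly flag, ¬real transient source] ≈ 0.2487

Enumerate both values of cosmic-ray hit and weight by the priors:
  P(anomaly flag | ¬real transient source) = 0.07·0.926 + 0.29·0.074
        = 0.064820 + 0.021460 = 0.086280
Keeping only the cosmic-ray hit-present terms gives 0.021460, so
  P(cosmic-ray hit | anomaly flag, ¬real transient source) = 0.021460 / 0.086280 ≈ 0.2487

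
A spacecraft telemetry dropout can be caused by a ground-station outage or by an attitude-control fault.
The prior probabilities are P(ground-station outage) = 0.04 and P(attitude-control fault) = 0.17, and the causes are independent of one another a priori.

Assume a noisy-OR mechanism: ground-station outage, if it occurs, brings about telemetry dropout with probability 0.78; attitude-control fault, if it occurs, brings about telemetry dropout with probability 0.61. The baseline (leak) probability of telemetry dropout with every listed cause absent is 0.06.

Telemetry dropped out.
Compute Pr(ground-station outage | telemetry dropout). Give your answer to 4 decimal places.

Under noisy-OR, P(telemetry dropout | causes) = 1 − (1−0.06)·∏(1−qᵢ) over the active causes.
Numerator (weight on configurations with ground-station outage): 0.026334 + 0.006252 = 0.032586
Denominator P(telemetry dropout): 0.06×0.96×0.83 + 0.6334×0.96×0.17 + 0.7932×0.04×0.83 + 0.919348×0.04×0.17 = 0.183765
Posterior = 0.032586 / 0.183765 ≈ 0.1773

Pr(ground-station outage | telemetry dropout) ≈ 0.1773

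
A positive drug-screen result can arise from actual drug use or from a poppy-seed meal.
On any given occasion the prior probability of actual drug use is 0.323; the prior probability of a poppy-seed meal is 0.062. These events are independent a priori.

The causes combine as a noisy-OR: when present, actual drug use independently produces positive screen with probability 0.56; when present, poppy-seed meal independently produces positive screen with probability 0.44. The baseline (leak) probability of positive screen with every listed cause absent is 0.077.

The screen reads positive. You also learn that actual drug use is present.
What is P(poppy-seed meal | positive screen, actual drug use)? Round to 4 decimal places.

P(poppy-seed meal | positive screen, actual drug use) ≈ 0.0792

Under noisy-OR, P(positive screen | causes) = 1 − (1−0.077)·∏(1−qᵢ) over the active causes.
By total probability over both values of poppy-seed meal:
  P(positive screen | actual drug use) = 0.59388·0.938 + 0.772573·0.062
        = 0.557059 + 0.047900 = 0.604959
Keeping only the poppy-seed meal-present terms gives 0.047900, so
  P(poppy-seed meal | positive screen, actual drug use) = 0.047900 / 0.604959 ≈ 0.0792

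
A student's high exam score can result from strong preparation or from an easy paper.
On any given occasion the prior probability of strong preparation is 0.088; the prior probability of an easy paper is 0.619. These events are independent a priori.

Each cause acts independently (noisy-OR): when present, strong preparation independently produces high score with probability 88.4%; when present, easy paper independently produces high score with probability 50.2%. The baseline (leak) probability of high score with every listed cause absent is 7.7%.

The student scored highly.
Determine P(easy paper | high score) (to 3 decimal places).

P(easy paper | high score) ≈ 0.863

Under noisy-OR, P(high score | causes) = 1 − (1−0.077)·∏(1−qᵢ) over the active causes.
Sum P(high score|·) weighted by the priors over the 4 (strong preparation, easy paper) configurations:
  P(high score) = 0.077*0.912*0.381 + 0.540346*0.912*0.619 + 0.892932*0.088*0.381 + 0.94668*0.088*0.619
        = 0.026755 + 0.305040 + 0.029938 + 0.051568 = 0.413301
Keeping only the easy paper-present terms gives 0.356608, so
  P(easy paper | high score) = 0.356608 / 0.413301 ≈ 0.863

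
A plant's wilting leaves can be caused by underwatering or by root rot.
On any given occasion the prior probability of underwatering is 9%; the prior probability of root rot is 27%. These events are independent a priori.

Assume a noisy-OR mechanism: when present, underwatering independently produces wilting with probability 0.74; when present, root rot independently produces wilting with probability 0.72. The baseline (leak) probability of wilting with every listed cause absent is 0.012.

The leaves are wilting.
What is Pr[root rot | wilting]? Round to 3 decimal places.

Pr[root rot | wilting] ≈ 0.779

Under noisy-OR, P(wilting | causes) = 1 − (1−0.012)·∏(1−qᵢ) over the active causes.
By total probability over the 4 (underwatering, root rot) configurations:
  P(wilting) = 0.012*0.91*0.73 + 0.72336*0.91*0.27 + 0.74312*0.09*0.73 + 0.928074*0.09*0.27
        = 0.007972 + 0.177730 + 0.048823 + 0.022552 = 0.257077
The terms with root rot present sum to 0.200282, so
  P(root rot | wilting) = 0.200282 / 0.257077 ≈ 0.779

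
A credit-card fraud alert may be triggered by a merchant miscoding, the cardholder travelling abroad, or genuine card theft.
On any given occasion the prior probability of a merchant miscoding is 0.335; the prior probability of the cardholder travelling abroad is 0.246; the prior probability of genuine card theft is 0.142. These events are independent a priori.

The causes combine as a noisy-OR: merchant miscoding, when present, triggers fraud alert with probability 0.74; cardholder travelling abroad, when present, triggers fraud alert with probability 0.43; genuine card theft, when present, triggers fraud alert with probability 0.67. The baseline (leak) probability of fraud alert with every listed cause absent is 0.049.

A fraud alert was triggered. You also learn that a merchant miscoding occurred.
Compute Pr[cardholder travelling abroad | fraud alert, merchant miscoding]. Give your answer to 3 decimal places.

Under noisy-OR, P(fraud alert | causes) = 1 − (1−0.049)·∏(1−qᵢ) over the active causes.
Weight on cardholder travelling abroad=true, given the evidence: 0.181320 + 0.033307 = 0.214627
The normalizing constant is 0.75274·0.754·0.858 + 0.918404·0.754·0.142 + 0.859062·0.246·0.858 + 0.95349·0.246·0.142 = 0.799931
Posterior = 0.214627 / 0.799931 ≈ 0.268

Pr[cardholder travelling abroad | fraud alert, merchant miscoding] ≈ 0.268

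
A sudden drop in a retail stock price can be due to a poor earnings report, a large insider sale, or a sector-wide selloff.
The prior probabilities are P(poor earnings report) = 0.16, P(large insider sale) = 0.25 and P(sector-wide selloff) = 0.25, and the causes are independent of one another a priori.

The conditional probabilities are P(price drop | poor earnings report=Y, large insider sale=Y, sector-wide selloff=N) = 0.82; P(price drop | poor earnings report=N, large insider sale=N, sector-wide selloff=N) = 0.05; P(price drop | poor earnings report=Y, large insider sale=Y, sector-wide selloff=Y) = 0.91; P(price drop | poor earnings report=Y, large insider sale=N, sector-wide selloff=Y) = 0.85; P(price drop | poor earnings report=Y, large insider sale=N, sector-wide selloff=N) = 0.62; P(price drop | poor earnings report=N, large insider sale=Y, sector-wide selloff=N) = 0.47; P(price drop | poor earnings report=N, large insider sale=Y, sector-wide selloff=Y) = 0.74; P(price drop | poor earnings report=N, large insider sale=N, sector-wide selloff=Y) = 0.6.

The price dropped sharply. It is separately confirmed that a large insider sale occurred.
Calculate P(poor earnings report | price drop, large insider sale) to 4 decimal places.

Weight on poor earnings report=true, given the evidence: 0.098400 + 0.036400 = 0.134800
Normalizer over all consistent configurations: 0.47·0.84·0.75 + 0.74·0.84·0.25 + 0.82·0.16·0.75 + 0.91·0.16·0.25 = 0.586300
P(poor earnings report | price drop, large insider sale) = 0.134800/0.586300 ≈ 0.2299

P(poor earnings report | price drop, large insider sale) ≈ 0.2299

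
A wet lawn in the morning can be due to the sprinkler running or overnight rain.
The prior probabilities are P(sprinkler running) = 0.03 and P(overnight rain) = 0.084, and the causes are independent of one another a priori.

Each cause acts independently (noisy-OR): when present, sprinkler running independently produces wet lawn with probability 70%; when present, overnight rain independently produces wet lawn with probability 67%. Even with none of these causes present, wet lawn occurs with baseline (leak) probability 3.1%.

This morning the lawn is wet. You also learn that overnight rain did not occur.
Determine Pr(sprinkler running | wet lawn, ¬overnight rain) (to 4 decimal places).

Pr(sprinkler running | wet lawn, ¬overnight rain) ≈ 0.4144

Under noisy-OR, P(wet lawn | causes) = 1 − (1−0.031)·∏(1−qᵢ) over the active causes.
By total probability over both values of sprinkler running:
  P(wet lawn | ¬overnight rain) = 0.031*0.97 + 0.7093*0.03
        = 0.030070 + 0.021279 = 0.051349
Keeping only the sprinkler running-present terms gives 0.021279, so
  P(sprinkler running | wet lawn, ¬overnight rain) = 0.021279 / 0.051349 ≈ 0.4144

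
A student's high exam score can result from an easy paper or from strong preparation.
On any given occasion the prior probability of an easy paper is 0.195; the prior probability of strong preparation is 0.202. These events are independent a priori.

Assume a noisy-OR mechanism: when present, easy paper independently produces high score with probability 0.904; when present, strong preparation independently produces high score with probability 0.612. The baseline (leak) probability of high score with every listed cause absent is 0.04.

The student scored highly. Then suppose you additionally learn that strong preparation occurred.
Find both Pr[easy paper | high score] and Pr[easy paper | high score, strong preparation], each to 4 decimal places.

Pr[easy paper | high score] ≈ 0.5839; Pr[easy paper | high score, strong preparation] ≈ 0.2713

Under noisy-OR, P(high score | causes) = 1 − (1−0.04)·∏(1−qᵢ) over the active causes.
For the numerator, keep only easy paper=true terms: 0.141269 + 0.037981 = 0.179250
The normalizing constant is 0.04*0.805*0.798 + 0.62752*0.805*0.202 + 0.90784*0.195*0.798 + 0.964242*0.195*0.202 = 0.306987
Posterior = 0.179250 / 0.306987 ≈ 0.5839

Now also conditioning on strong preparation=true:
Numerator (weight on configurations with easy paper): 0.964242·0.195 = 0.188027
The normalizing constant is 0.62752·0.805 + 0.964242·0.195 = 0.693181
P(easy paper | high score, strong preparation) = 0.188027/0.693181 ≈ 0.2713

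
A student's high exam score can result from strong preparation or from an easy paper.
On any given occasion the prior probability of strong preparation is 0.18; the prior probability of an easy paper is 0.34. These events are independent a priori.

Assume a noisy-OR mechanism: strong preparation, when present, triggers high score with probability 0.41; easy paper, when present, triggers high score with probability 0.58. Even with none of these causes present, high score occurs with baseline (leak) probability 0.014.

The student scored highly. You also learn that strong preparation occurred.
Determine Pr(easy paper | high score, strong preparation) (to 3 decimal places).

Under noisy-OR, P(high score | causes) = 1 − (1−0.014)·∏(1−qᵢ) over the active causes.
P(high score | strong preparation) = 0.41826*0.66 + 0.755669*0.34 = 0.276052 + 0.256927 = 0.532979
Restricting to configurations with easy paper present: 0.755669*0.34 = 0.256927.
Hence the posterior is 0.256927/0.532979 ≈ 0.482.

Pr(easy paper | high score, strong preparation) ≈ 0.482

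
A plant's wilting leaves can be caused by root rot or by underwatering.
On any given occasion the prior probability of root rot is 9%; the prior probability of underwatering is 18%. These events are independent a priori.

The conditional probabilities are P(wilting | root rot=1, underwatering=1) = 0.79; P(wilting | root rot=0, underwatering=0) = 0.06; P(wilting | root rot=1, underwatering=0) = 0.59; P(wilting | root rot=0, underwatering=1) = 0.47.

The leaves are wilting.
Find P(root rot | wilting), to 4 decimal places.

P(root rot | wilting) ≈ 0.3163

By total probability over the 4 (root rot, underwatering) configurations:
  P(wilting) = 0.06*0.91*0.82 + 0.47*0.91*0.18 + 0.59*0.09*0.82 + 0.79*0.09*0.18
        = 0.044772 + 0.076986 + 0.043542 + 0.012798 = 0.178098
Keeping only the root rot-present terms gives 0.056340, so
  P(root rot | wilting) = 0.056340 / 0.178098 ≈ 0.3163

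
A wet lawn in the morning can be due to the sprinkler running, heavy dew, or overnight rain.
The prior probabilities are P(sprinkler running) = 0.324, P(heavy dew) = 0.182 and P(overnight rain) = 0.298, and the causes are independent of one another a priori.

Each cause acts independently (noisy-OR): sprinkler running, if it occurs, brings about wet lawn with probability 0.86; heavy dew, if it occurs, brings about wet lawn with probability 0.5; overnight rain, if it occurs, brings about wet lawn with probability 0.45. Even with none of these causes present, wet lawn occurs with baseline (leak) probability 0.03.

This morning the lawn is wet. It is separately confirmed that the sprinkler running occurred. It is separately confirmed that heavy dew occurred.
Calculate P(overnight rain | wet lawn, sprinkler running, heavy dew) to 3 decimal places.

Under noisy-OR, P(wet lawn | causes) = 1 − (1−0.03)·∏(1−qᵢ) over the active causes.
Sum P(wet lawn|·) weighted by the priors over both values of overnight rain:
  P(wet lawn | sprinkler running, heavy dew) = 0.9321×0.702 + 0.962655×0.298
        = 0.654334 + 0.286871 = 0.941205
Keeping only the overnight rain-present terms gives 0.286871, so
  P(overnight rain | wet lawn, sprinkler running, heavy dew) = 0.286871 / 0.941205 ≈ 0.305

P(overnight rain | wet lawn, sprinkler running, heavy dew) ≈ 0.305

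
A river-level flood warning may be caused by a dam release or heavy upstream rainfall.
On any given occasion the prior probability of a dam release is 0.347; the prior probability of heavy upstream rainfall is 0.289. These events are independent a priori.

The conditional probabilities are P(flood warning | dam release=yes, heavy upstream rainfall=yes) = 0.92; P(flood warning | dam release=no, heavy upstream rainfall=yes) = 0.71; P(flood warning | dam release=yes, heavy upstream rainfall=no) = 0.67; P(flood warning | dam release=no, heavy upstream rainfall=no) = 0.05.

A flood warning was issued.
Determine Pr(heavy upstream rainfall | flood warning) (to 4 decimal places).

For the numerator, keep only heavy upstream rainfall=true terms: 0.133989 + 0.092260 = 0.226249
Denominator P(flood warning): 0.05*0.653*0.711 + 0.71*0.653*0.289 + 0.67*0.347*0.711 + 0.92*0.347*0.289 = 0.414763
Posterior = 0.226249 / 0.414763 ≈ 0.5455

Pr(heavy upstream rainfall | flood warning) ≈ 0.5455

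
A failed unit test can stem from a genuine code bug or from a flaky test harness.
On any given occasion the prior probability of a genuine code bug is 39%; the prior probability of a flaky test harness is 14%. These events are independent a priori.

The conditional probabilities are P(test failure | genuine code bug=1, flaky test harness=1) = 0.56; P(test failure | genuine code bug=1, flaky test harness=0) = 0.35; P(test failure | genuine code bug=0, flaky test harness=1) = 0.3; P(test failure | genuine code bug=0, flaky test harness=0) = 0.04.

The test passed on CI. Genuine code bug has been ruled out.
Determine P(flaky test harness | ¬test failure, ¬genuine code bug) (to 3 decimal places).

Numerator (weight on configurations with flaky test harness): 0.7×0.14 = 0.098000
Normalizer over all consistent configurations: 0.96×0.86 + 0.7×0.14 = 0.923600
Posterior = 0.098000 / 0.923600 ≈ 0.106

P(flaky test harness | ¬test failure, ¬genuine code bug) ≈ 0.106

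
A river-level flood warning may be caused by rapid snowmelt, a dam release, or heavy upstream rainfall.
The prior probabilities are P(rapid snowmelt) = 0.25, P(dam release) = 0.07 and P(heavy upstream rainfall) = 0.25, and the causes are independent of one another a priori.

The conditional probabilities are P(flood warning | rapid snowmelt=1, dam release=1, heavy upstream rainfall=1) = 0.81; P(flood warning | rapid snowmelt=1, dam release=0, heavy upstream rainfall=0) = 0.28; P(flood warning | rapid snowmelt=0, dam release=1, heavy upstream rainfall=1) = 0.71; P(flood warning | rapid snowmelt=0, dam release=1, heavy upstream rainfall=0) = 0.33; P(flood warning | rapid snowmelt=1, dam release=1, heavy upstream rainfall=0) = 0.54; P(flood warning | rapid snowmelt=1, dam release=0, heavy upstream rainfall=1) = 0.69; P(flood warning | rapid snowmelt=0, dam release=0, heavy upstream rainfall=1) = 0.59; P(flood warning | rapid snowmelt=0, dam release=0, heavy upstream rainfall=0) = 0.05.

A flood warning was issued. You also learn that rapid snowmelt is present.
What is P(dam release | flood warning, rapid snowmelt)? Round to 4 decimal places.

P(dam release | flood warning, rapid snowmelt) ≈ 0.1068

Sum P(flood warning|·) weighted by the priors over the 4 (dam release, heavy upstream rainfall) configurations:
  P(flood warning | rapid snowmelt) = 0.28·0.93·0.75 + 0.69·0.93·0.25 + 0.54·0.07·0.75 + 0.81·0.07·0.25
        = 0.195300 + 0.160425 + 0.028350 + 0.014175 = 0.398250
Keeping only the dam release-present terms gives 0.042525, so
  P(dam release | flood warning, rapid snowmelt) = 0.042525 / 0.398250 ≈ 0.1068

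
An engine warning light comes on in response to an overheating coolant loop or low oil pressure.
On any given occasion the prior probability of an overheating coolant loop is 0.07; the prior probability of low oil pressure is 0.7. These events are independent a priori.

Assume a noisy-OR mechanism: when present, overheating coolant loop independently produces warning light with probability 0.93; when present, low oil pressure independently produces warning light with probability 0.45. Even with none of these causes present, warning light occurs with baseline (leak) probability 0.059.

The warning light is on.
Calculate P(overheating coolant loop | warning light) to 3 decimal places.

Under noisy-OR, P(warning light | causes) = 1 − (1−0.059)·∏(1−qᵢ) over the active causes.
P(warning light) = 0.059×0.93×0.3 + 0.48245×0.93×0.7 + 0.93413×0.07×0.3 + 0.963772×0.07×0.7 = 0.016461 + 0.314075 + 0.019617 + 0.047225 = 0.397378
Restricting to configurations with overheating coolant loop present: 0.019617 + 0.047225 = 0.066842.
P(overheating coolant loop | warning light) = 0.066842 / 0.397378 ≈ 0.168

P(overheating coolant loop | warning light) ≈ 0.168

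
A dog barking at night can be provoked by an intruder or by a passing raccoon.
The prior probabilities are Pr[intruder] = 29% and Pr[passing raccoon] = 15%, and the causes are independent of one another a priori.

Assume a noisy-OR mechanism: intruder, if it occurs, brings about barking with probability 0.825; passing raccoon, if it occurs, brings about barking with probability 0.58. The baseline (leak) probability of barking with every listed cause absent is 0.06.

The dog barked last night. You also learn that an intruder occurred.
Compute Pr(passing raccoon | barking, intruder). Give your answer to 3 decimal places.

Pr(passing raccoon | barking, intruder) ≈ 0.164

Under noisy-OR, P(barking | causes) = 1 − (1−0.06)·∏(1−qᵢ) over the active causes.
P(barking | intruder) = 0.8355*0.85 + 0.93091*0.15 = 0.710175 + 0.139636 = 0.849811
Restricting to configurations with passing raccoon present: 0.93091*0.15 = 0.139636.
P(passing raccoon | barking, intruder) = 0.139636 / 0.849811 ≈ 0.164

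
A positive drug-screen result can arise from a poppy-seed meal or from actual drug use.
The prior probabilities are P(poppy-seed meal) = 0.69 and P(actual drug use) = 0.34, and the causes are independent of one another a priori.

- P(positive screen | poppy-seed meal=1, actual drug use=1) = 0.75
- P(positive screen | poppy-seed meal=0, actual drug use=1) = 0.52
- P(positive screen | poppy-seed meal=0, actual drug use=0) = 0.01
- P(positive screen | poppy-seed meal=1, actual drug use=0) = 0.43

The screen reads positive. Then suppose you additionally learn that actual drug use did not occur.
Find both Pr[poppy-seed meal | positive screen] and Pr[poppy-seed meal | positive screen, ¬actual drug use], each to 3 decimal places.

P(positive screen) = 0.01×0.31×0.66 + 0.52×0.31×0.34 + 0.43×0.69×0.66 + 0.75×0.69×0.34 = 0.002046 + 0.054808 + 0.195822 + 0.175950 = 0.428626
Restricting to configurations with poppy-seed meal present: 0.195822 + 0.175950 = 0.371772.
P(poppy-seed meal | positive screen) = 0.371772 / 0.428626 ≈ 0.867

With the extra evidence:
P(positive screen | ¬actual drug use) = 0.01·0.31 + 0.43·0.69 = 0.003100 + 0.296700 = 0.299800
Of this, 0.296700 comes from 0.43·0.69 (the poppy-seed meal=true cases).
Hence the posterior is 0.296700/0.299800 ≈ 0.990.

Pr[poppy-seed meal | positive screen] ≈ 0.867; Pr[poppy-seed meal | positive screen, ¬actual drug use] ≈ 0.990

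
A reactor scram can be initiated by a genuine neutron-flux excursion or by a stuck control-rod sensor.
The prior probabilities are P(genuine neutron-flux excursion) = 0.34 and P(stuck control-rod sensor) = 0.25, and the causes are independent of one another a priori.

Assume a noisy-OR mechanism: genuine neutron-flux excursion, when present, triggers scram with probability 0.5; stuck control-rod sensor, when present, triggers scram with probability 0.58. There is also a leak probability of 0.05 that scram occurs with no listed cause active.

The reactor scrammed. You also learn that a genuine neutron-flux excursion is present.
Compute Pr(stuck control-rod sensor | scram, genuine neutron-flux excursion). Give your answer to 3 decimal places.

Under noisy-OR, P(scram | causes) = 1 − (1−0.05)·∏(1−qᵢ) over the active causes.
Enumerate both values of stuck control-rod sensor and weight by the priors:
  P(scram | genuine neutron-flux excursion) = 0.525*0.75 + 0.8005*0.25
        = 0.393750 + 0.200125 = 0.593875
Keeping only the stuck control-rod sensor-present terms gives 0.200125, so
  P(stuck control-rod sensor | scram, genuine neutron-flux excursion) = 0.200125 / 0.593875 ≈ 0.337

Pr(stuck control-rod sensor | scram, genuine neutron-flux excursion) ≈ 0.337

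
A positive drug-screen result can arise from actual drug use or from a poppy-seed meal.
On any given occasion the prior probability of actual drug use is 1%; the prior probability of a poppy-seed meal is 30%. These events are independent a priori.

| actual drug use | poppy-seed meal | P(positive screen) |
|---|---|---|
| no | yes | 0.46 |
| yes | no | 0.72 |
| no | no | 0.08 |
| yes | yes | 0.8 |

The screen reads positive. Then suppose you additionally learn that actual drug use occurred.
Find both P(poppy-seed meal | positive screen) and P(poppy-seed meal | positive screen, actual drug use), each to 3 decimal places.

P(positive screen) = 0.08×0.99×0.7 + 0.46×0.99×0.3 + 0.72×0.01×0.7 + 0.8×0.01×0.3 = 0.055440 + 0.136620 + 0.005040 + 0.002400 = 0.199500
Of this, 0.139020 comes from 0.136620 + 0.002400 (the poppy-seed meal=true cases).
So P(poppy-seed meal | positive screen) = 0.139020/0.199500 ≈ 0.697.

Now condition on the additional information:
Weight on poppy-seed meal=true, given the evidence: 0.8*0.3 = 0.240000
The normalizing constant is 0.72*0.7 + 0.8*0.3 = 0.744000
Posterior = 0.240000 / 0.744000 ≈ 0.323

P(poppy-seed meal | positive screen) ≈ 0.697; P(poppy-seed meal | positive screen, actual drug use) ≈ 0.323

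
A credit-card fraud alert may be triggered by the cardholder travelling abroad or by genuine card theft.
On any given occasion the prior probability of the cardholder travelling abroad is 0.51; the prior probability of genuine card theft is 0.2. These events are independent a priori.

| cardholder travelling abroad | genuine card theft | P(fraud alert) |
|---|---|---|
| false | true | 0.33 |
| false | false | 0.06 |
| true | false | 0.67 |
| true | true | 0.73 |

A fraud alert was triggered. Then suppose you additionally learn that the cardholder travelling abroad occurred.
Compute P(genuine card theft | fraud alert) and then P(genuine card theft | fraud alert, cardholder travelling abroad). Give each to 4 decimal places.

P(fraud alert) = 0.06×0.49×0.8 + 0.33×0.49×0.2 + 0.67×0.51×0.8 + 0.73×0.51×0.2 = 0.023520 + 0.032340 + 0.273360 + 0.074460 = 0.403680
Restricting to configurations with genuine card theft present: 0.032340 + 0.074460 = 0.106800.
P(genuine card theft | fraud alert) = 0.106800 / 0.403680 ≈ 0.2646

Now condition on the additional information:
Enumerate both values of genuine card theft and weight by the priors:
  P(fraud alert | cardholder travelling abroad) = 0.67*0.8 + 0.73*0.2
        = 0.536000 + 0.146000 = 0.682000
The terms with genuine card theft present sum to 0.146000, so
  P(genuine card theft | fraud alert, cardholder travelling abroad) = 0.146000 / 0.682000 ≈ 0.2141

P(genuine card theft | fraud alert) ≈ 0.2646; P(genuine card theft | fraud alert, cardholder travelling abroad) ≈ 0.2141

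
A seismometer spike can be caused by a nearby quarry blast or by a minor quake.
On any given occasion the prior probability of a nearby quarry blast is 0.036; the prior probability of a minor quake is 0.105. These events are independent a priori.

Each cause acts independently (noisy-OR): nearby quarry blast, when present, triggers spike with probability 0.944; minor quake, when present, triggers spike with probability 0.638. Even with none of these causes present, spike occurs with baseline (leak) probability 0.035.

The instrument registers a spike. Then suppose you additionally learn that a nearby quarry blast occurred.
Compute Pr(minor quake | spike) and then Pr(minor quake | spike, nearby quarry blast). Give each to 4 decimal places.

Under noisy-OR, P(spike | causes) = 1 − (1−0.035)·∏(1−qᵢ) over the active causes.
Enumerate the 4 (nearby quarry blast, minor quake) configurations and weight by the priors:
  P(spike) = 0.035×0.964×0.895 + 0.65067×0.964×0.105 + 0.94596×0.036×0.895 + 0.980438×0.036×0.105
        = 0.030197 + 0.065861 + 0.030479 + 0.003706 = 0.130243
Configurations with minor quake contribute 0.069567, so
  P(minor quake | spike) = 0.069567 / 0.130243 ≈ 0.5341

Now condition on the additional information:
P(spike | nearby quarry blast) = 0.94596·0.895 + 0.980438·0.105 = 0.846634 + 0.102946 = 0.949580
The minor quake-present share is 0.980438·0.105 = 0.102946.
Hence the posterior is 0.102946/0.949580 ≈ 0.1084.

Pr(minor quake | spike) ≈ 0.5341; Pr(minor quake | spike, nearby quarry blast) ≈ 0.1084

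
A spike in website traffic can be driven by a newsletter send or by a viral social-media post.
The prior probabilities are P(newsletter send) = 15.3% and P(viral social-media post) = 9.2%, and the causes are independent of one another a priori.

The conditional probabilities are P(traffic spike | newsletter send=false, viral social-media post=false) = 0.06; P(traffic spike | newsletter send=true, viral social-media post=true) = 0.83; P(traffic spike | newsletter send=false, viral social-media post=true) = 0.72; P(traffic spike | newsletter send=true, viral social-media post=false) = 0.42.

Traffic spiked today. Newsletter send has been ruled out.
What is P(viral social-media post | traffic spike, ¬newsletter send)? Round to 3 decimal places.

Enumerate both values of viral social-media post and weight by the priors:
  P(traffic spike | ¬newsletter send) = 0.06×0.908 + 0.72×0.092
        = 0.054480 + 0.066240 = 0.120720
The terms with viral social-media post present sum to 0.066240, so
  P(viral social-media post | traffic spike, ¬newsletter send) = 0.066240 / 0.120720 ≈ 0.549

P(viral social-media post | traffic spike, ¬newsletter send) ≈ 0.549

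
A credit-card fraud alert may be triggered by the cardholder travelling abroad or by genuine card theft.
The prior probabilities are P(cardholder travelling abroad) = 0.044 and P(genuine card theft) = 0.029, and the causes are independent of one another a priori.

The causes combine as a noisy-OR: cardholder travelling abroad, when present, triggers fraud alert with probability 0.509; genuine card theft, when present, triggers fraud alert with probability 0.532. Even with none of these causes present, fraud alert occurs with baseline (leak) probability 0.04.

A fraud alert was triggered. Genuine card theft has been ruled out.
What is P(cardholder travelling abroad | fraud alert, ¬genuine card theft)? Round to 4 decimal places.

Under noisy-OR, P(fraud alert | causes) = 1 − (1−0.04)·∏(1−qᵢ) over the active causes.
P(fraud alert | ¬genuine card theft) = 0.04*0.956 + 0.52864*0.044 = 0.038240 + 0.023260 = 0.061500
Of this, 0.023260 comes from 0.52864*0.044 (the cardholder travelling abroad=true cases).
So P(cardholder travelling abroad | fraud alert, ¬genuine card theft) = 0.023260/0.061500 ≈ 0.3782.

P(cardholder travelling abroad | fraud alert, ¬genuine card theft) ≈ 0.3782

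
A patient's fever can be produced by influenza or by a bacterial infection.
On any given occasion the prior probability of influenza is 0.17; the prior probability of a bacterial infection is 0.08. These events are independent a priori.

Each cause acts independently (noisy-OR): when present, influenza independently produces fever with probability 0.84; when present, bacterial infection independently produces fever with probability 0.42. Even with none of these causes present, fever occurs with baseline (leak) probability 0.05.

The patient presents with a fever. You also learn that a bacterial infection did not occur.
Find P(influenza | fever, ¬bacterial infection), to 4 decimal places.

P(influenza | fever, ¬bacterial infection) ≈ 0.7765

Under noisy-OR, P(fever | causes) = 1 − (1−0.05)·∏(1−qᵢ) over the active causes.
Sum P(fever|·) weighted by the priors over both values of influenza:
  P(fever | ¬bacterial infection) = 0.05·0.83 + 0.848·0.17
        = 0.041500 + 0.144160 = 0.185660
Keeping only the influenza-present terms gives 0.144160, so
  P(influenza | fever, ¬bacterial infection) = 0.144160 / 0.185660 ≈ 0.7765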